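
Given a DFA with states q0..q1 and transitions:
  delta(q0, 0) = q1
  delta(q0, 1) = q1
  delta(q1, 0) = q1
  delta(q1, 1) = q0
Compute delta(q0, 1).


Looking up transition function:
delta(q0, 1) in the table
Row: q0, Column: 1
Result: q1

q1


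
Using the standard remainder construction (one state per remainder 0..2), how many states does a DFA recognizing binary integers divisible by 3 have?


Divisibility by 3 is tracked via the remainder mod 3: 0, 1, ..., 2
The construction assigns one state to each remainder
Number of remainders = 3

3


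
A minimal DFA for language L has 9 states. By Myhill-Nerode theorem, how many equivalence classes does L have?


Myhill-Nerode theorem:
Number of equivalence classes = number of states in minimal DFA
Minimal DFA states = 9
Therefore equivalence classes = 9

9


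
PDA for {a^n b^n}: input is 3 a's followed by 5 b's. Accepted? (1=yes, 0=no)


Language requires equal numbers of a's and b's
PDA pushes for each 'a', pops for each 'b'
Number of a's = 3
Number of b's = 5
3 != 5 -> Reject

0


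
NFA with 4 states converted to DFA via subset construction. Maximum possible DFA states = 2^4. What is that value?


NFA has 4 states
Subset construction: each DFA state = subset of NFA states
Maximum subsets = 2^4
2^4 = 16

16


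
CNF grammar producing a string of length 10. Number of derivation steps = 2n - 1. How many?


Chomsky Normal Form derivation:
String length n = 10
Each step either:
  - Splits a nonterminal into two (n-1 such steps)
  - Converts a nonterminal to terminal (n such steps)
Total = (n-1) + n = 2n - 1
= 2(10) - 1
= 20 - 1
= 19

19


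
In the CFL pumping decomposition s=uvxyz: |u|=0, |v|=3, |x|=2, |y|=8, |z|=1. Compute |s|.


|s| = |u| + |v| + |x| + |y| + |z|
= 0 + 3 + 2 + 8 + 1
= 3 + 2 + 9
= 5 + 9
= 14

14


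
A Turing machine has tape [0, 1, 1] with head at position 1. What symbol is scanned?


Tape: [0, 1, 1]
Positions: 0 1 2
Values:    0 1 1
Head at position 1
tape[1] = 1

1


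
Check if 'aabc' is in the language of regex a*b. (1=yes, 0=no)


Pattern: a*b
String: 'aabc'
Pattern requires: zero or more 'a's followed by exactly one 'b'
Found 2 leading 'a's
Remaining: 'bc'
Remaining is not 'b' -> no match
Result: 0

0


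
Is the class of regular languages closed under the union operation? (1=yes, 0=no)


Regular languages are closed under:
- Union (DFA product construction)
- Intersection (DFA product construction)
- Complement (swap accept/reject states)
- Concatenation (NFA construction)
- Kleene star (NFA construction)
union is in this list
Therefore: closed

1


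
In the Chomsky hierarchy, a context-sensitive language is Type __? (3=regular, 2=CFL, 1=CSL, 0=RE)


Chomsky hierarchy levels:
  Type 3: Regular (DFA/NFA/regex)
  Type 2: Context-free (PDA)
  Type 1: Context-sensitive
  Type 0: Recursively enumerable (TM)
'context-sensitive' corresponds to Type 1

1


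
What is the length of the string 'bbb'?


String: 'bbb'
Counting characters:
  'b' appears 3 time(s)
Total length = 0 + 3 = 3

3


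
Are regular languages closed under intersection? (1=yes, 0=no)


Regular languages are closed under all standard operations:
- Union: Yes (product construction)
- Intersection: Yes (product construction)
- Complement: Yes (swap accept/reject)
- Concatenation: Yes (NFA construction)
Operation: intersection -> Closed

1


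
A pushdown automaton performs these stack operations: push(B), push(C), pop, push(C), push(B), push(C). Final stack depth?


Tracing stack operations:
  push(B) -> stack = [B], depth=1
  push(C) -> stack = [B,C], depth=2
  pop -> removed C, stack = [B], depth=1
  push(C) -> stack = [B,C], depth=2
  push(B) -> stack = [B,C,B], depth=3
  push(C) -> stack = [B,C,B,C], depth=4
Final depth = 4

4


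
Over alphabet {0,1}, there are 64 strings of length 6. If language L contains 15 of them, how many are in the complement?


Alphabet: {0,1}
String length: 6
Total strings of length 6 = 2^6 = 64
Strings in L = 15
Complement = total - |L|
= 64 - 15
= 49

49


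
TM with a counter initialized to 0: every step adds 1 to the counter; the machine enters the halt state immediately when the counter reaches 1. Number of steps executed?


Counter starts at 0. Counting sequence:
  Step 1: counter = 1
Counter reached 1 -> halt
Total steps = 1

1


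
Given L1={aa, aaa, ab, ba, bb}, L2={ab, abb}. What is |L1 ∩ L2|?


L1 = {aa, aaa, ab, ba, bb}
L2 = {ab, abb}
Checking each string in L1 against L2:
  'aa': in L2? No
  'aaa': in L2? No
  'ab': in L2? Yes
  'ba': in L2? No
  'bb': in L2? No
Intersection = {ab}
|L1 ∩ L2| = 1

1


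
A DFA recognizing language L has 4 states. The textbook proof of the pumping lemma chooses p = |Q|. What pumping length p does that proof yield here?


Pumping lemma for regular languages (standard proof):
Take p = |Q|, the number of DFA states.
Any string of length >= |Q| passes through |Q|+1 states while reading its first |Q| symbols,
so by pigeonhole some state repeats, giving the loop that can be pumped.
Here |Q| = 4
Therefore the proof uses p = 4

4


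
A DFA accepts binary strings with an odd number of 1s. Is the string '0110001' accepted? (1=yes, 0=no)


DFA has 2 states: q_even (start, accept=no) and q_odd
Processing string '0110001' character by character:
  Position 0: read '0', 1-count=0 -> q_even (no change)
  Position 1: read '1', 1-count=1 -> q_odd
  Position 2: read '1', 1-count=2 -> q_even
  Position 3: read '0', 1-count=2 -> q_even (no change)
  Position 4: read '0', 1-count=2 -> q_even (no change)
  Position 5: read '0', 1-count=2 -> q_even (no change)
  Position 6: read '1', 1-count=3 -> q_odd
Final state: q_odd, total 1s = 3 (odd); the DFA requires an odd count -> accept

1


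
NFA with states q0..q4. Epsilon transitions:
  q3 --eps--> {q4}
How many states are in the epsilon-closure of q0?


Starting from q0
Initialize closure = {q0}
q0 has no outgoing epsilon transitions -> nothing to add
Final closure: {q0}
Size = 1

1


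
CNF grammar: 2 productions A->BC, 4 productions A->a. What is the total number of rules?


CNF allows two rule forms:
  A -> BC (binary): 2 rules
  A -> a (terminal): 4 rules
Total = 2 + 4 = 6

6


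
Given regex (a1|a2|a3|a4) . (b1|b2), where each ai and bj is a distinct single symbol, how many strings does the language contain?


First group: 4 alternatives
Second group: 2 alternatives
Concatenation: each choice from group 1 pairs with each from group 2
Total = 4 x 2 = 8

8


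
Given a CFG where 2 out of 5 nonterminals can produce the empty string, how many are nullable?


Nonterminals: {S, A, B, C, D}
A nonterminal is nullable if it can derive epsilon
Counting nullable nonterminals: 2
Total nullable = 2

2


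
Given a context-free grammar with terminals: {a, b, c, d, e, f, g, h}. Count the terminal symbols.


Terminal symbols: a, b, c, d, e, f, g, h
Counting each: a (#1), b (#2), c (#3), d (#4), e (#5), f (#6), g (#7), h (#8)
Total = 8

8


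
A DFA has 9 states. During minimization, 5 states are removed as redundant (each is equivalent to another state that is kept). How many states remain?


Original DFA: 9 states
Redundant states removed: 5
Minimized states = original - removed
= 9 - 5
= 4

4


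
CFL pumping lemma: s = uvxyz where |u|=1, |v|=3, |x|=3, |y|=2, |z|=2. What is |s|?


|s| = |u| + |v| + |x| + |y| + |z|
= 1 + 3 + 3 + 2 + 2
= 4 + 3 + 4
= 7 + 4
= 11

11


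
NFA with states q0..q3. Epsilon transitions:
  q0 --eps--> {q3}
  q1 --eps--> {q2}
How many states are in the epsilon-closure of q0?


Starting from q0
Initialize closure = {q0}
Follow epsilon from q0 -> add q3
Final closure: {q0, q3}
Size = 2

2


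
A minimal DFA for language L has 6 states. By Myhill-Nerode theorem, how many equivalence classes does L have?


Myhill-Nerode theorem:
Number of equivalence classes = number of states in minimal DFA
Minimal DFA states = 6
Therefore equivalence classes = 6

6


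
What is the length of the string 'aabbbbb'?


String: 'aabbbbb'
Counting characters:
  'a' appears 2 time(s)
  'b' appears 5 time(s)
Total length = 2 + 5 = 7

7


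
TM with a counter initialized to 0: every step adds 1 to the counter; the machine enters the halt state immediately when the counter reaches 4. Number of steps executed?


Counter starts at 0. Counting sequence:
  Step 1: counter = 1
  Step 2: counter = 2
  Step 3: counter = 3
  Step 4: counter = 4
Counter reached 4 -> halt
Total steps = 4

4


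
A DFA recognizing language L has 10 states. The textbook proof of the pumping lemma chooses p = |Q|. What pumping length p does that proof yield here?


Pumping lemma for regular languages (standard proof):
Take p = |Q|, the number of DFA states.
Any string of length >= |Q| passes through |Q|+1 states while reading its first |Q| symbols,
so by pigeonhole some state repeats, giving the loop that can be pumped.
Here |Q| = 10
Therefore the proof uses p = 10

10


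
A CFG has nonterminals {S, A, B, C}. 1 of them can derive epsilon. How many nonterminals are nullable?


Nonterminals: {S, A, B, C}
A nonterminal is nullable if it can derive epsilon
Counting nullable nonterminals: 1
Total nullable = 1

1


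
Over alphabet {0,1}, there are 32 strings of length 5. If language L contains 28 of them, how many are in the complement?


Alphabet: {0,1}
String length: 5
Total strings of length 5 = 2^5 = 32
Strings in L = 28
Complement = total - |L|
= 32 - 28
= 4

4


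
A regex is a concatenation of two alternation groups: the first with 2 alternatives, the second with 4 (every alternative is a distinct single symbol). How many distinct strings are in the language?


First group: 2 alternatives
Second group: 4 alternatives
Concatenation: each choice from group 1 pairs with each from group 2
Total = 2 x 4 = 8

8


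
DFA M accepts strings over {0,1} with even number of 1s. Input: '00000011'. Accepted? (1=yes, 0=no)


DFA has 2 states: q_even (start, accept=yes) and q_odd
Processing string '00000011' character by character:
  Position 0: read '0', 1-count=0 -> q_even (no change)
  Position 1: read '0', 1-count=0 -> q_even (no change)
  Position 2: read '0', 1-count=0 -> q_even (no change)
  Position 3: read '0', 1-count=0 -> q_even (no change)
  Position 4: read '0', 1-count=0 -> q_even (no change)
  Position 5: read '0', 1-count=0 -> q_even (no change)
  Position 6: read '1', 1-count=1 -> q_odd
  Position 7: read '1', 1-count=2 -> q_even
Final state: q_even, total 1s = 2 (even); the DFA requires an even count -> accept

1


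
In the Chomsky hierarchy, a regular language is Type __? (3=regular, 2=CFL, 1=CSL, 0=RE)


Chomsky hierarchy levels:
  Type 3: Regular (DFA/NFA/regex)
  Type 2: Context-free (PDA)
  Type 1: Context-sensitive
  Type 0: Recursively enumerable (TM)
'regular' corresponds to Type 3

3


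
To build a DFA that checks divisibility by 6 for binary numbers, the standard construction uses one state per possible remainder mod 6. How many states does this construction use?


Divisibility by 6 is tracked via the remainder mod 6: 0, 1, ..., 5
The construction assigns one state to each remainder
Number of remainders = 6

6


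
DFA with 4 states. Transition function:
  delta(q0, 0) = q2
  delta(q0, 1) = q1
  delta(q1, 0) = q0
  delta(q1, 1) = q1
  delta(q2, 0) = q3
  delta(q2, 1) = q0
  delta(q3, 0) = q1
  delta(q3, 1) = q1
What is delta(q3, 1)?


Looking up transition function:
delta(q3, 1) in the table
Row: q3, Column: 1
Result: q1

q1


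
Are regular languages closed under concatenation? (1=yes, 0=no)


Regular languages are closed under:
- Union (DFA product construction)
- Intersection (DFA product construction)
- Complement (swap accept/reject states)
- Concatenation (NFA construction)
- Kleene star (NFA construction)
concatenation is in this list
Therefore: closed

1


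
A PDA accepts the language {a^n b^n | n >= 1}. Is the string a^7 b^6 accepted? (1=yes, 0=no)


Language requires equal numbers of a's and b's
PDA pushes for each 'a', pops for each 'b'
Number of a's = 7
Number of b's = 6
7 != 6 -> Reject

0


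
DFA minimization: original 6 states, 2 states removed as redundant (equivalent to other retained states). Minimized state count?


Original DFA: 6 states
Redundant states removed: 2
Minimized states = original - removed
= 6 - 2
= 4

4


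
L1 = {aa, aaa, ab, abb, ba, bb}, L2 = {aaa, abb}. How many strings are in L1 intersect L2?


L1 = {aa, aaa, ab, abb, ba, bb}
L2 = {aaa, abb}
Checking each string in L1 against L2:
  'aa': in L2? No
  'aaa': in L2? Yes
  'ab': in L2? No
  'abb': in L2? Yes
  'ba': in L2? No
  'bb': in L2? No
Intersection = {aaa, abb}
|L1 ∩ L2| = 2

2


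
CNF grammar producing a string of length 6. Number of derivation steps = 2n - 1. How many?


Chomsky Normal Form derivation:
String length n = 6
Each step either:
  - Splits a nonterminal into two (n-1 such steps)
  - Converts a nonterminal to terminal (n such steps)
Total = (n-1) + n = 2n - 1
= 2(6) - 1
= 12 - 1
= 11

11


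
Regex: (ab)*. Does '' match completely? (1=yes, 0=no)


Pattern: (ab)*
String: ''
Pattern requires: zero or more repetitions of 'ab'
Pairs: []
All pairs are 'ab'? Yes
Result: 1

1


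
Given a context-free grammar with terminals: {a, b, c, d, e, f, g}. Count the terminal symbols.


Terminal symbols: a, b, c, d, e, f, g
Counting each: a (#1), b (#2), c (#3), d (#4), e (#5), f (#6), g (#7)
Total = 7

7


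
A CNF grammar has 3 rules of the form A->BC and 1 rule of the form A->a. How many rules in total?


CNF allows two rule forms:
  A -> BC (binary): 3 rules
  A -> a (terminal): 1 rule
Total = 3 + 1 = 4

4


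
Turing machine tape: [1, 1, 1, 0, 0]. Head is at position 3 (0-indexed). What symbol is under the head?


Tape: [1, 1, 1, 0, 0]
Positions: 0 1 2 3 4
Values:    1 1 1 0 0
Head at position 3
tape[3] = 0

0


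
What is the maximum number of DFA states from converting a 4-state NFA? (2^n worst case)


NFA has 4 states
Subset construction: each DFA state = subset of NFA states
Maximum subsets = 2^4
2^4 = 16

16


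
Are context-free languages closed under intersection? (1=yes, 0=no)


CFL closure properties:
  Closed under: union, concatenation, Kleene star
  NOT closed under: intersection, complement
Operation 'intersection' is in not-closed list -> No (not closed)

0


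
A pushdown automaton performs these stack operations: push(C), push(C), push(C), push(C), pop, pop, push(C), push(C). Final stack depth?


Tracing stack operations:
  push(C) -> stack = [C], depth=1
  push(C) -> stack = [C,C], depth=2
  push(C) -> stack = [C,C,C], depth=3
  push(C) -> stack = [C,C,C,C], depth=4
  pop -> removed C, stack = [C,C,C], depth=3
  pop -> removed C, stack = [C,C], depth=2
  push(C) -> stack = [C,C,C], depth=3
  push(C) -> stack = [C,C,C,C], depth=4
Final depth = 4

4


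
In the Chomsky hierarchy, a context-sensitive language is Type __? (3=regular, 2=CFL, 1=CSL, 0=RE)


Chomsky hierarchy levels:
  Type 3: Regular (DFA/NFA/regex)
  Type 2: Context-free (PDA)
  Type 1: Context-sensitive
  Type 0: Recursively enumerable (TM)
'context-sensitive' corresponds to Type 1

1


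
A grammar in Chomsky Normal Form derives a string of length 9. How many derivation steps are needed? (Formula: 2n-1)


Chomsky Normal Form derivation:
String length n = 9
Each step either:
  - Splits a nonterminal into two (n-1 such steps)
  - Converts a nonterminal to terminal (n such steps)
Total = (n-1) + n = 2n - 1
= 2(9) - 1
= 18 - 1
= 17

17


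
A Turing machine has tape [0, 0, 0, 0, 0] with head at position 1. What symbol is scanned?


Tape: [0, 0, 0, 0, 0]
Positions: 0 1 2 3 4
Values:    0 0 0 0 0
Head at position 1
tape[1] = 0

0


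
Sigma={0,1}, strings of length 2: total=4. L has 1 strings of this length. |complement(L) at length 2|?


Alphabet: {0,1}
String length: 2
Total strings of length 2 = 2^2 = 4
Strings in L = 1
Complement = total - |L|
= 4 - 1
= 3

3


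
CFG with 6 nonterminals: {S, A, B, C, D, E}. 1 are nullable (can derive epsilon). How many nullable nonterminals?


Nonterminals: {S, A, B, C, D, E}
A nonterminal is nullable if it can derive epsilon
Counting nullable nonterminals: 1
Total nullable = 1

1


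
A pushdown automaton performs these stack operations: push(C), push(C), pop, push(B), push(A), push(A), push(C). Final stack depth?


Tracing stack operations:
  push(C) -> stack = [C], depth=1
  push(C) -> stack = [C,C], depth=2
  pop -> removed C, stack = [C], depth=1
  push(B) -> stack = [C,B], depth=2
  push(A) -> stack = [C,B,A], depth=3
  push(A) -> stack = [C,B,A,A], depth=4
  push(C) -> stack = [C,B,A,A,C], depth=5
Final depth = 5

5


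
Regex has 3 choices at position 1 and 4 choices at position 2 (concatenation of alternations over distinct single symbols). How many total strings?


First group: 3 alternatives
Second group: 4 alternatives
Concatenation: each choice from group 1 pairs with each from group 2
Total = 3 x 4 = 12

12


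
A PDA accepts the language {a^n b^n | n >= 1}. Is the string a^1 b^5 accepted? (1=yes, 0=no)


Language requires equal numbers of a's and b's
PDA pushes for each 'a', pops for each 'b'
Number of a's = 1
Number of b's = 5
1 != 5 -> Reject

0


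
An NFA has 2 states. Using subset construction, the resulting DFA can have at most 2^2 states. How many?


NFA has 2 states
Subset construction: each DFA state = subset of NFA states
Maximum subsets = 2^2
2^2 = 4

4


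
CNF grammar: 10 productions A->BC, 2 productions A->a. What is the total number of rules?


CNF allows two rule forms:
  A -> BC (binary): 10 rules
  A -> a (terminal): 2 rules
Total = 10 + 2 = 12

12


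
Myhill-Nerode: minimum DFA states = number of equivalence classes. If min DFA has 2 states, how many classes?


Myhill-Nerode theorem:
Number of equivalence classes = number of states in minimal DFA
Minimal DFA states = 2
Therefore equivalence classes = 2

2


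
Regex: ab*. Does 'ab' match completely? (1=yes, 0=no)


Pattern: ab*
String: 'ab'
Pattern requires: exactly one 'a' followed by zero or more 'b's
First char is 'a' -> OK
Rest 'b': all b's? Yes
Result: 1

1


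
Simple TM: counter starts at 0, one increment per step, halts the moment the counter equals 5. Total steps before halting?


Counter starts at 0. Counting sequence:
  Step 1: counter = 1
  Step 2: counter = 2
  Step 3: counter = 3
  Step 4: counter = 4
  Step 5: counter = 5
Counter reached 5 -> halt
Total steps = 5

5


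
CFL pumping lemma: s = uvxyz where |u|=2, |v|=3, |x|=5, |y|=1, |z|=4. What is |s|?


|s| = |u| + |v| + |x| + |y| + |z|
= 2 + 3 + 5 + 1 + 4
= 5 + 5 + 5
= 10 + 5
= 15

15


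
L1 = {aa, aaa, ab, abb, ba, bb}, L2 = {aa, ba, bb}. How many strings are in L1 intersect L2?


L1 = {aa, aaa, ab, abb, ba, bb}
L2 = {aa, ba, bb}
Checking each string in L1 against L2:
  'aa': in L2? Yes
  'aaa': in L2? No
  'ab': in L2? No
  'abb': in L2? No
  'ba': in L2? Yes
  'bb': in L2? Yes
Intersection = {aa, ba, bb}
|L1 ∩ L2| = 3

3


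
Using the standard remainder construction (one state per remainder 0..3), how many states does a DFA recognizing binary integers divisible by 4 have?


Divisibility by 4 is tracked via the remainder mod 4: 0, 1, ..., 3
The construction assigns one state to each remainder
Number of remainders = 4

4


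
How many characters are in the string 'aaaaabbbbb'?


String: 'aaaaabbbbb'
Counting characters:
  'a' appears 5 time(s)
  'b' appears 5 time(s)
Total length = 5 + 5 = 10

10


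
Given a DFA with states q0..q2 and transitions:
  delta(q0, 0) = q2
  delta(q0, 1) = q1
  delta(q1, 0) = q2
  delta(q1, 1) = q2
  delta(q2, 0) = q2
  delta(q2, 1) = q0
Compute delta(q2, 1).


Looking up transition function:
delta(q2, 1) in the table
Row: q2, Column: 1
Result: q0

q0


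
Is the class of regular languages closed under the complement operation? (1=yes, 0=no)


Regular languages are closed under:
- Union (DFA product construction)
- Intersection (DFA product construction)
- Complement (swap accept/reject states)
- Concatenation (NFA construction)
- Kleene star (NFA construction)
complement is in this list
Therefore: closed

1


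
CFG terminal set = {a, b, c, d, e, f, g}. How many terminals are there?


Terminal symbols: a, b, c, d, e, f, g
Counting each: a (#1), b (#2), c (#3), d (#4), e (#5), f (#6), g (#7)
Total = 7

7


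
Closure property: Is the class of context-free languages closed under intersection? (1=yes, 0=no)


CFL closure properties:
  Closed under: union, concatenation, Kleene star
  NOT closed under: intersection, complement
Operation 'intersection' is in not-closed list -> No (not closed)

0


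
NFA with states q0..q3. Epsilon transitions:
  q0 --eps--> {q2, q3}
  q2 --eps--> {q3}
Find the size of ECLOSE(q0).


Starting from q0
Initialize closure = {q0}
Follow epsilon from q0 -> add q2
Follow epsilon from q0 -> add q3
Final closure: {q0, q2, q3}
Size = 3

3


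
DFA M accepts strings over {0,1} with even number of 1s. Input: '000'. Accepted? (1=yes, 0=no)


DFA has 2 states: q_even (start, accept=yes) and q_odd
Processing string '000' character by character:
  Position 0: read '0', 1-count=0 -> q_even (no change)
  Position 1: read '0', 1-count=0 -> q_even (no change)
  Position 2: read '0', 1-count=0 -> q_even (no change)
Final state: q_even, total 1s = 0 (even); the DFA requires an even count -> accept

1


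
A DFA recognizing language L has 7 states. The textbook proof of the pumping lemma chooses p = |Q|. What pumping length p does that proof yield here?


Pumping lemma for regular languages (standard proof):
Take p = |Q|, the number of DFA states.
Any string of length >= |Q| passes through |Q|+1 states while reading its first |Q| symbols,
so by pigeonhole some state repeats, giving the loop that can be pumped.
Here |Q| = 7
Therefore the proof uses p = 7

7


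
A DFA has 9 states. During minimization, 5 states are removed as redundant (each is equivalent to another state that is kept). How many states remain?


Original DFA: 9 states
Redundant states removed: 5
Minimized states = original - removed
= 9 - 5
= 4

4


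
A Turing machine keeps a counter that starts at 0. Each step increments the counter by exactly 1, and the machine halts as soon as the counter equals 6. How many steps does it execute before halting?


Counter starts at 0. Counting sequence:
  Step 1: counter = 1
  Step 2: counter = 2
  Step 3: counter = 3
  Step 4: counter = 4
  Step 5: counter = 5
  Step 6: counter = 6
Counter reached 6 -> halt
Total steps = 6

6


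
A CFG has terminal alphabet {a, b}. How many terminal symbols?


Terminal symbols: a, b
Counting each: a (#1), b (#2)
Total = 2

2


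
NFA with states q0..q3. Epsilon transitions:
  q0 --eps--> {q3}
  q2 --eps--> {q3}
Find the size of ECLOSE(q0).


Starting from q0
Initialize closure = {q0}
Follow epsilon from q0 -> add q3
Final closure: {q0, q3}
Size = 2

2


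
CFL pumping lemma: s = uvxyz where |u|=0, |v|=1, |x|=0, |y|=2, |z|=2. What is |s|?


|s| = |u| + |v| + |x| + |y| + |z|
= 0 + 1 + 0 + 2 + 2
= 1 + 0 + 4
= 1 + 4
= 5

5


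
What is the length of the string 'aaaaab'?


String: 'aaaaab'
Counting characters:
  'a' appears 5 time(s)
  'b' appears 1 time(s)
Total length = 5 + 1 = 6

6


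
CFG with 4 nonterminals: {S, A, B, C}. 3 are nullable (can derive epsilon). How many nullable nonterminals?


Nonterminals: {S, A, B, C}
A nonterminal is nullable if it can derive epsilon
Counting nullable nonterminals: 3
Total nullable = 3

3


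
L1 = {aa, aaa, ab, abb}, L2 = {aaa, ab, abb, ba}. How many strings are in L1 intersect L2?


L1 = {aa, aaa, ab, abb}
L2 = {aaa, ab, abb, ba}
Checking each string in L1 against L2:
  'aa': in L2? No
  'aaa': in L2? Yes
  'ab': in L2? Yes
  'abb': in L2? Yes
Intersection = {aaa, ab, abb}
|L1 ∩ L2| = 3

3


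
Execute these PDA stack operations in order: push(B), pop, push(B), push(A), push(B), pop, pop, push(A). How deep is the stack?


Tracing stack operations:
  push(B) -> stack = [B], depth=1
  pop -> removed B, stack = [], depth=0
  push(B) -> stack = [B], depth=1
  push(A) -> stack = [B,A], depth=2
  push(B) -> stack = [B,A,B], depth=3
  pop -> removed B, stack = [B,A], depth=2
  pop -> removed A, stack = [B], depth=1
  push(A) -> stack = [B,A], depth=2
Final depth = 2

2


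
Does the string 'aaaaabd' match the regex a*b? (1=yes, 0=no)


Pattern: a*b
String: 'aaaaabd'
Pattern requires: zero or more 'a's followed by exactly one 'b'
Found 5 leading 'a's
Remaining: 'bd'
Remaining is not 'b' -> no match
Result: 0

0


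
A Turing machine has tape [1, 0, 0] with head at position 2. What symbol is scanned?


Tape: [1, 0, 0]
Positions: 0 1 2
Values:    1 0 0
Head at position 2
tape[2] = 0

0


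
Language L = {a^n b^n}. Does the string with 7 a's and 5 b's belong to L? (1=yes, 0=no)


Language requires equal numbers of a's and b's
PDA pushes for each 'a', pops for each 'b'
Number of a's = 7
Number of b's = 5
7 != 5 -> Reject

0


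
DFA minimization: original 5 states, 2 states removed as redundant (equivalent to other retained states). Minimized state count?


Original DFA: 5 states
Redundant states removed: 2
Minimized states = original - removed
= 5 - 2
= 3

3


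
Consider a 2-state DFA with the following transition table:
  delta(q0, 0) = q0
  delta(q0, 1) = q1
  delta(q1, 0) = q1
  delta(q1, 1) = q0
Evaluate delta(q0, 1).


Looking up transition function:
delta(q0, 1) in the table
Row: q0, Column: 1
Result: q1

q1


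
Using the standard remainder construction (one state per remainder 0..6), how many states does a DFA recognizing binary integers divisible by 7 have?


Divisibility by 7 is tracked via the remainder mod 7: 0, 1, ..., 6
The construction assigns one state to each remainder
Number of remainders = 7

7


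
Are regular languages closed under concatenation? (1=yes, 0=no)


Regular languages are closed under all standard operations:
- Union: Yes (product construction)
- Intersection: Yes (product construction)
- Complement: Yes (swap accept/reject)
- Concatenation: Yes (NFA construction)
Operation: concatenation -> Closed

1


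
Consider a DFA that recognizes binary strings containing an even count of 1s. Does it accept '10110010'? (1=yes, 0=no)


DFA has 2 states: q_even (start, accept=yes) and q_odd
Processing string '10110010' character by character:
  Position 0: read '1', 1-count=1 -> q_odd
  Position 1: read '0', 1-count=1 -> q_odd (no change)
  Position 2: read '1', 1-count=2 -> q_even
  Position 3: read '1', 1-count=3 -> q_odd
  Position 4: read '0', 1-count=3 -> q_odd (no change)
  Position 5: read '0', 1-count=3 -> q_odd (no change)
  Position 6: read '1', 1-count=4 -> q_even
  Position 7: read '0', 1-count=4 -> q_even (no change)
Final state: q_even, total 1s = 4 (even); the DFA requires an even count -> accept

1


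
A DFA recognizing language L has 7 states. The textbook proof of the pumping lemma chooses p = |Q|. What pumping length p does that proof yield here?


Pumping lemma for regular languages (standard proof):
Take p = |Q|, the number of DFA states.
Any string of length >= |Q| passes through |Q|+1 states while reading its first |Q| symbols,
so by pigeonhole some state repeats, giving the loop that can be pumped.
Here |Q| = 7
Therefore the proof uses p = 7

7


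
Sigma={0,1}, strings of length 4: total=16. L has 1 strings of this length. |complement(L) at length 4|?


Alphabet: {0,1}
String length: 4
Total strings of length 4 = 2^4 = 16
Strings in L = 1
Complement = total - |L|
= 16 - 1
= 15

15


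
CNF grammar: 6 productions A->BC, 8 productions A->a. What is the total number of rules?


CNF allows two rule forms:
  A -> BC (binary): 6 rules
  A -> a (terminal): 8 rules
Total = 6 + 8 = 14

14


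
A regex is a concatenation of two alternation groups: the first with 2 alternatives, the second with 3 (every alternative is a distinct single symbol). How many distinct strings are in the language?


First group: 2 alternatives
Second group: 3 alternatives
Concatenation: each choice from group 1 pairs with each from group 2
Total = 2 x 3 = 6

6


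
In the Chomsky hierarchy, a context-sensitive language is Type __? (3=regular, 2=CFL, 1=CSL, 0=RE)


Chomsky hierarchy levels:
  Type 3: Regular (DFA/NFA/regex)
  Type 2: Context-free (PDA)
  Type 1: Context-sensitive
  Type 0: Recursively enumerable (TM)
'context-sensitive' corresponds to Type 1

1


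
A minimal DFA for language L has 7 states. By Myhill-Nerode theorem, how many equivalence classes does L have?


Myhill-Nerode theorem:
Number of equivalence classes = number of states in minimal DFA
Minimal DFA states = 7
Therefore equivalence classes = 7

7


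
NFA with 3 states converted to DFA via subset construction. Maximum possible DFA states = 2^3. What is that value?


NFA has 3 states
Subset construction: each DFA state = subset of NFA states
Maximum subsets = 2^3
2^3 = 8

8


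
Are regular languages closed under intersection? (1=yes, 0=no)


Regular languages are closed under:
- Union (DFA product construction)
- Intersection (DFA product construction)
- Complement (swap accept/reject states)
- Concatenation (NFA construction)
- Kleene star (NFA construction)
intersection is in this list
Therefore: closed

1


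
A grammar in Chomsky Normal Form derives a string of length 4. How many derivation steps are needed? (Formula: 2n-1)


Chomsky Normal Form derivation:
String length n = 4
Each step either:
  - Splits a nonterminal into two (n-1 such steps)
  - Converts a nonterminal to terminal (n such steps)
Total = (n-1) + n = 2n - 1
= 2(4) - 1
= 8 - 1
= 7

7


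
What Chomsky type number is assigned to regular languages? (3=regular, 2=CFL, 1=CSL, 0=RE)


Chomsky hierarchy levels:
  Type 3: Regular (DFA/NFA/regex)
  Type 2: Context-free (PDA)
  Type 1: Context-sensitive
  Type 0: Recursively enumerable (TM)
'regular' corresponds to Type 3

3


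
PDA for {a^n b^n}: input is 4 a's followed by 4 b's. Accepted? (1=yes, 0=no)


Language requires equal numbers of a's and b's
PDA pushes for each 'a', pops for each 'b'
Number of a's = 4
Number of b's = 4
4 == 4 -> Accept

1


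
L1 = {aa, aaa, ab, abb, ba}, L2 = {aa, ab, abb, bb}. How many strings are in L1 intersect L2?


L1 = {aa, aaa, ab, abb, ba}
L2 = {aa, ab, abb, bb}
Checking each string in L1 against L2:
  'aa': in L2? Yes
  'aaa': in L2? No
  'ab': in L2? Yes
  'abb': in L2? Yes
  'ba': in L2? No
Intersection = {aa, ab, abb}
|L1 ∩ L2| = 3

3


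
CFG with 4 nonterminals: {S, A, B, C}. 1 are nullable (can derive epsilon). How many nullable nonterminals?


Nonterminals: {S, A, B, C}
A nonterminal is nullable if it can derive epsilon
Counting nullable nonterminals: 1
Total nullable = 1

1


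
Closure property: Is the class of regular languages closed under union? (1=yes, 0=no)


Regular languages are closed under all standard operations:
- Union: Yes (product construction)
- Intersection: Yes (product construction)
- Complement: Yes (swap accept/reject)
- Concatenation: Yes (NFA construction)
Operation: union -> Closed

1


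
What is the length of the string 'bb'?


String: 'bb'
Counting characters:
  'b' appears 2 time(s)
Total length = 0 + 2 = 2

2


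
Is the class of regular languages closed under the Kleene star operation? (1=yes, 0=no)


Regular languages are closed under:
- Union (DFA product construction)
- Intersection (DFA product construction)
- Complement (swap accept/reject states)
- Concatenation (NFA construction)
- Kleene star (NFA construction)
Kleene star is in this list
Therefore: closed

1


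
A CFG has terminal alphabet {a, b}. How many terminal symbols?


Terminal symbols: a, b
Counting each: a (#1), b (#2)
Total = 2

2


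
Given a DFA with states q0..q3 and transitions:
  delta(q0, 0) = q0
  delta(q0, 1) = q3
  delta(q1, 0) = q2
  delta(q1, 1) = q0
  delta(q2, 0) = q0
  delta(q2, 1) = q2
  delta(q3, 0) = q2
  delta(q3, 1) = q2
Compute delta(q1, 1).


Looking up transition function:
delta(q1, 1) in the table
Row: q1, Column: 1
Result: q0

q0


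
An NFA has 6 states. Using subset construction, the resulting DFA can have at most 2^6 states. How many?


NFA has 6 states
Subset construction: each DFA state = subset of NFA states
Maximum subsets = 2^6
2^6 = 64

64


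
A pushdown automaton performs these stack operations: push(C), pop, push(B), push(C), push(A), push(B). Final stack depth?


Tracing stack operations:
  push(C) -> stack = [C], depth=1
  pop -> removed C, stack = [], depth=0
  push(B) -> stack = [B], depth=1
  push(C) -> stack = [B,C], depth=2
  push(A) -> stack = [B,C,A], depth=3
  push(B) -> stack = [B,C,A,B], depth=4
Final depth = 4

4


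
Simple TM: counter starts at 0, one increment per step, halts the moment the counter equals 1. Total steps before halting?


Counter starts at 0. Counting sequence:
  Step 1: counter = 1
Counter reached 1 -> halt
Total steps = 1

1


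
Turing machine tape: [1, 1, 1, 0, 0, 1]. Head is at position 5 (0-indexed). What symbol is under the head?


Tape: [1, 1, 1, 0, 0, 1]
Positions: 0 1 2 3 4 5
Values:    1 1 1 0 0 1
Head at position 5
tape[5] = 1

1


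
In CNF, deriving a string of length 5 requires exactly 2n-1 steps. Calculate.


Chomsky Normal Form derivation:
String length n = 5
Each step either:
  - Splits a nonterminal into two (n-1 such steps)
  - Converts a nonterminal to terminal (n such steps)
Total = (n-1) + n = 2n - 1
= 2(5) - 1
= 10 - 1
= 9

9


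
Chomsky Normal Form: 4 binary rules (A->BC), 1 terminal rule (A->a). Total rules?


CNF allows two rule forms:
  A -> BC (binary): 4 rules
  A -> a (terminal): 1 rule
Total = 4 + 1 = 5

5


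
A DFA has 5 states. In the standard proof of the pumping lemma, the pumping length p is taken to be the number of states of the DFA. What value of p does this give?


Pumping lemma for regular languages (standard proof):
Take p = |Q|, the number of DFA states.
Any string of length >= |Q| passes through |Q|+1 states while reading its first |Q| symbols,
so by pigeonhole some state repeats, giving the loop that can be pumped.
Here |Q| = 5
Therefore the proof uses p = 5

5


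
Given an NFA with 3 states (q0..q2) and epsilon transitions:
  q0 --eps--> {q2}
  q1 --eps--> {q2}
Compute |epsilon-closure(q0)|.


Starting from q0
Initialize closure = {q0}
Follow epsilon from q0 -> add q2
Final closure: {q0, q2}
Size = 2

2


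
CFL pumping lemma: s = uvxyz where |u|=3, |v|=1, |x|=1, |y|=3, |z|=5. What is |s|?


|s| = |u| + |v| + |x| + |y| + |z|
= 3 + 1 + 1 + 3 + 5
= 4 + 1 + 8
= 5 + 8
= 13

13


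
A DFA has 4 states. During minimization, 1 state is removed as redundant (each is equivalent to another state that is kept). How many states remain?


Original DFA: 4 states
Redundant states removed: 1
Minimized states = original - removed
= 4 - 1
= 3

3


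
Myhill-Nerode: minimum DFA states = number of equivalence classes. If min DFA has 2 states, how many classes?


Myhill-Nerode theorem:
Number of equivalence classes = number of states in minimal DFA
Minimal DFA states = 2
Therefore equivalence classes = 2

2


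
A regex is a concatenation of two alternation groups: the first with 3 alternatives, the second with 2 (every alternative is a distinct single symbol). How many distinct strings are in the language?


First group: 3 alternatives
Second group: 2 alternatives
Concatenation: each choice from group 1 pairs with each from group 2
Total = 3 x 2 = 6

6


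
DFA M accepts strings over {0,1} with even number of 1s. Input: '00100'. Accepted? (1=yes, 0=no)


DFA has 2 states: q_even (start, accept=yes) and q_odd
Processing string '00100' character by character:
  Position 0: read '0', 1-count=0 -> q_even (no change)
  Position 1: read '0', 1-count=0 -> q_even (no change)
  Position 2: read '1', 1-count=1 -> q_odd
  Position 3: read '0', 1-count=1 -> q_odd (no change)
  Position 4: read '0', 1-count=1 -> q_odd (no change)
Final state: q_odd, total 1s = 1 (odd); the DFA requires an even count -> reject

0


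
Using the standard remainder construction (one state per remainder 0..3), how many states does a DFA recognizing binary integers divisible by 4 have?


Divisibility by 4 is tracked via the remainder mod 4: 0, 1, ..., 3
The construction assigns one state to each remainder
Number of remainders = 4

4


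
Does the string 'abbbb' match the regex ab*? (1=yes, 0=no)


Pattern: ab*
String: 'abbbb'
Pattern requires: exactly one 'a' followed by zero or more 'b's
First char is 'a' -> OK
Rest 'bbbb': all b's? Yes
Result: 1

1


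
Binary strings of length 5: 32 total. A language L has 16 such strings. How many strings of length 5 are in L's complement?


Alphabet: {0,1}
String length: 5
Total strings of length 5 = 2^5 = 32
Strings in L = 16
Complement = total - |L|
= 32 - 16
= 16

16


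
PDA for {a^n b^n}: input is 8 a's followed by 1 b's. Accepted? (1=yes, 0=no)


Language requires equal numbers of a's and b's
PDA pushes for each 'a', pops for each 'b'
Number of a's = 8
Number of b's = 1
8 != 1 -> Reject

0


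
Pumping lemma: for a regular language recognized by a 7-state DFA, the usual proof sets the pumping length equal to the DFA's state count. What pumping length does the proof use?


Pumping lemma for regular languages (standard proof):
Take p = |Q|, the number of DFA states.
Any string of length >= |Q| passes through |Q|+1 states while reading its first |Q| symbols,
so by pigeonhole some state repeats, giving the loop that can be pumped.
Here |Q| = 7
Therefore the proof uses p = 7

7


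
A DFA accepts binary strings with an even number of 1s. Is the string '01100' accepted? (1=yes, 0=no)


DFA has 2 states: q_even (start, accept=yes) and q_odd
Processing string '01100' character by character:
  Position 0: read '0', 1-count=0 -> q_even (no change)
  Position 1: read '1', 1-count=1 -> q_odd
  Position 2: read '1', 1-count=2 -> q_even
  Position 3: read '0', 1-count=2 -> q_even (no change)
  Position 4: read '0', 1-count=2 -> q_even (no change)
Final state: q_even, total 1s = 2 (even); the DFA requires an even count -> accept

1


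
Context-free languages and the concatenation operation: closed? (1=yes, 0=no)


CFL closure properties:
  Closed under: union, concatenation, Kleene star
  NOT closed under: intersection, complement
Operation 'concatenation' is in closed list -> Yes (closed)

1


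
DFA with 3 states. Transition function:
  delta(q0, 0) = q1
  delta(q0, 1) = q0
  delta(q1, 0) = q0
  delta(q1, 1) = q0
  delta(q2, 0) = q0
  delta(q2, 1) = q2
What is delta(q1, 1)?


Looking up transition function:
delta(q1, 1) in the table
Row: q1, Column: 1
Result: q0

q0


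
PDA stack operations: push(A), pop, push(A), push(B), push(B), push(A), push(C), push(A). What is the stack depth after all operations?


Tracing stack operations:
  push(A) -> stack = [A], depth=1
  pop -> removed A, stack = [], depth=0
  push(A) -> stack = [A], depth=1
  push(B) -> stack = [A,B], depth=2
  push(B) -> stack = [A,B,B], depth=3
  push(A) -> stack = [A,B,B,A], depth=4
  push(C) -> stack = [A,B,B,A,C], depth=5
  push(A) -> stack = [A,B,B,A,C,A], depth=6
Final depth = 6

6


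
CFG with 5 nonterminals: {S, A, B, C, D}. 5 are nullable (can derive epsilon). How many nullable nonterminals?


Nonterminals: {S, A, B, C, D}
A nonterminal is nullable if it can derive epsilon
Counting nullable nonterminals: 5
Total nullable = 5

5


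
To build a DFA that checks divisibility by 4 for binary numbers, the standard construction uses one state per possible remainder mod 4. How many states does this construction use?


Divisibility by 4 is tracked via the remainder mod 4: 0, 1, ..., 3
The construction assigns one state to each remainder
Number of remainders = 4

4
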